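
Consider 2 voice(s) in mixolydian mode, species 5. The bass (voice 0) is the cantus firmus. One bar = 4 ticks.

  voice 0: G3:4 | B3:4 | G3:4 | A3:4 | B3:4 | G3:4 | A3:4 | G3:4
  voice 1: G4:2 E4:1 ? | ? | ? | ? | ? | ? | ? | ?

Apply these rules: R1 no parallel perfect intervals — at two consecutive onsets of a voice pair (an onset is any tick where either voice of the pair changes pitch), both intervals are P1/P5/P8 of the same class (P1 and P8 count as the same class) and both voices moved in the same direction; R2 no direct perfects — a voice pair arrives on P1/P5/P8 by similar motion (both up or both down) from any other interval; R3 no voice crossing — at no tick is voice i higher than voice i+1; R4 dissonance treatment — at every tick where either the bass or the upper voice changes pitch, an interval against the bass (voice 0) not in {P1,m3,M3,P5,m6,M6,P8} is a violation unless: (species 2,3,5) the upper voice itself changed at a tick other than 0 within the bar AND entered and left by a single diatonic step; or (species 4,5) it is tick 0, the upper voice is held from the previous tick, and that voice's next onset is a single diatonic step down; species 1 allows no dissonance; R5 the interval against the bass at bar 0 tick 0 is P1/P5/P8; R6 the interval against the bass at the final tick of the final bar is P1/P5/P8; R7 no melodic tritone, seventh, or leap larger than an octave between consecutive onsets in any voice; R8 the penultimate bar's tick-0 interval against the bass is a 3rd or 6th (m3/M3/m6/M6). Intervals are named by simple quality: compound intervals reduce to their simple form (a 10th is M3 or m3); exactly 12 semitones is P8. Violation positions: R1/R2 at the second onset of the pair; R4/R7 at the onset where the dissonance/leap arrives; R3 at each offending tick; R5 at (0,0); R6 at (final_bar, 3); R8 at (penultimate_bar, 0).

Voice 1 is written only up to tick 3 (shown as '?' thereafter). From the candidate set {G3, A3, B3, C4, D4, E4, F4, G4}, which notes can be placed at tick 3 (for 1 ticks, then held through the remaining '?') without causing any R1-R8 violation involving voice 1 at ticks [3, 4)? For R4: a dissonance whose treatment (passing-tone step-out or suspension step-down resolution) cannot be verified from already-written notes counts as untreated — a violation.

{B3, D4, E4, G3, G4}

G3: legal
A3: violates R4
B3: legal
C4: violates R4
D4: legal
E4: legal
F4: violates R4
G4: legal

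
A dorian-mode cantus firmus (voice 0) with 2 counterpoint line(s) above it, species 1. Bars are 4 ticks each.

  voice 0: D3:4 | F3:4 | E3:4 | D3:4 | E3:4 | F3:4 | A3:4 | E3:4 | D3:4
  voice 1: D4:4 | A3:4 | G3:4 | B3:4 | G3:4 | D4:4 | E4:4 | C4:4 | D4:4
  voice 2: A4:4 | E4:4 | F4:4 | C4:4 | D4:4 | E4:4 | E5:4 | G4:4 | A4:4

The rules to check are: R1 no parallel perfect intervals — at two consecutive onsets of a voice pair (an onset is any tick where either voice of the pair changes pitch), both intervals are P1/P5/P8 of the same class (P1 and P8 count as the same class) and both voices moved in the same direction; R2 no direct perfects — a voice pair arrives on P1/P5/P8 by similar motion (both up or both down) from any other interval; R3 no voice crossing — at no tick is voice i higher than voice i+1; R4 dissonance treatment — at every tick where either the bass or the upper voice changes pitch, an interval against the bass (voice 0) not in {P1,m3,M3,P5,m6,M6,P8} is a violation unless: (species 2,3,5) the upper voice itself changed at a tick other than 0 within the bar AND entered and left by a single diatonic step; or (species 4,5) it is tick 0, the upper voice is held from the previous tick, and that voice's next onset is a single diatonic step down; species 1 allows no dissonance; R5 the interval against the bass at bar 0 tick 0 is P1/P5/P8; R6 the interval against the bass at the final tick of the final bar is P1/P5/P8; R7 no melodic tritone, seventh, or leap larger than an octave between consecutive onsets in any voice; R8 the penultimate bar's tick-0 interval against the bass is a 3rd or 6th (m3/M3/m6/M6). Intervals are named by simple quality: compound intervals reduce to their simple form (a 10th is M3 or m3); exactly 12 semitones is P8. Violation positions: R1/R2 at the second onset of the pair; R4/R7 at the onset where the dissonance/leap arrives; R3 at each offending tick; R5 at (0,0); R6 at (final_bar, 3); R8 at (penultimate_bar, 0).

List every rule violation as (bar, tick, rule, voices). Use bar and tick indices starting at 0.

bar 0: v0=D3 v1=D4 v2=A4 downbeat P5
bar 1: v0=F3 v1=A3 v2=E4 downbeat M7
bar 2: v0=E3 v1=G3 v2=F4 downbeat m2
bar 3: v0=D3 v1=B3 v2=C4 downbeat m7
bar 4: v0=E3 v1=G3 v2=D4 downbeat m7
bar 5: v0=F3 v1=D4 v2=E4 downbeat M7
bar 6: v0=A3 v1=E4 v2=E5 downbeat P5
bar 7: v0=E3 v1=C4 v2=G4 downbeat m3
bar 8: v0=D3 v1=D4 v2=A4 downbeat P5
  -> R1 @ bar 1 tick 0 v(1, 2): D4/A4 P5 -> A3/E4 P5 similar
  -> R4 @ bar 1 tick 0 v(0, 2): F3/E4 M7 untreated
  -> R4 @ bar 2 tick 0 v(0, 2): E3/F4 m2 untreated
  -> R4 @ bar 3 tick 0 v(0, 2): D3/C4 m7 untreated
  -> R4 @ bar 4 tick 0 v(0, 2): E3/D4 m7 untreated
  -> R4 @ bar 5 tick 0 v(0, 2): F3/E4 M7 untreated
  -> R2 @ bar 6 tick 0 v(0, 1): F3/D4 M6 -> A3/E4 P5 similar
  -> R2 @ bar 6 tick 0 v(0, 2): F3/E4 M7 -> A3/E5 P5 similar
  -> R2 @ bar 6 tick 0 v(1, 2): D4/E4 M2 -> E4/E5 P8 similar
  -> R2 @ bar 7 tick 0 v(1, 2): E4/E5 P8 -> C4/G4 P5 similar
  -> R1 @ bar 8 tick 0 v(1, 2): C4/G4 P5 -> D4/A4 P5 similar

(1, 0, R1, (1, 2))
(1, 0, R4, (0, 2))
(2, 0, R4, (0, 2))
(3, 0, R4, (0, 2))
(4, 0, R4, (0, 2))
(5, 0, R4, (0, 2))
(6, 0, R2, (0, 1))
(6, 0, R2, (0, 2))
(6, 0, R2, (1, 2))
(7, 0, R2, (1, 2))
(8, 0, R1, (1, 2))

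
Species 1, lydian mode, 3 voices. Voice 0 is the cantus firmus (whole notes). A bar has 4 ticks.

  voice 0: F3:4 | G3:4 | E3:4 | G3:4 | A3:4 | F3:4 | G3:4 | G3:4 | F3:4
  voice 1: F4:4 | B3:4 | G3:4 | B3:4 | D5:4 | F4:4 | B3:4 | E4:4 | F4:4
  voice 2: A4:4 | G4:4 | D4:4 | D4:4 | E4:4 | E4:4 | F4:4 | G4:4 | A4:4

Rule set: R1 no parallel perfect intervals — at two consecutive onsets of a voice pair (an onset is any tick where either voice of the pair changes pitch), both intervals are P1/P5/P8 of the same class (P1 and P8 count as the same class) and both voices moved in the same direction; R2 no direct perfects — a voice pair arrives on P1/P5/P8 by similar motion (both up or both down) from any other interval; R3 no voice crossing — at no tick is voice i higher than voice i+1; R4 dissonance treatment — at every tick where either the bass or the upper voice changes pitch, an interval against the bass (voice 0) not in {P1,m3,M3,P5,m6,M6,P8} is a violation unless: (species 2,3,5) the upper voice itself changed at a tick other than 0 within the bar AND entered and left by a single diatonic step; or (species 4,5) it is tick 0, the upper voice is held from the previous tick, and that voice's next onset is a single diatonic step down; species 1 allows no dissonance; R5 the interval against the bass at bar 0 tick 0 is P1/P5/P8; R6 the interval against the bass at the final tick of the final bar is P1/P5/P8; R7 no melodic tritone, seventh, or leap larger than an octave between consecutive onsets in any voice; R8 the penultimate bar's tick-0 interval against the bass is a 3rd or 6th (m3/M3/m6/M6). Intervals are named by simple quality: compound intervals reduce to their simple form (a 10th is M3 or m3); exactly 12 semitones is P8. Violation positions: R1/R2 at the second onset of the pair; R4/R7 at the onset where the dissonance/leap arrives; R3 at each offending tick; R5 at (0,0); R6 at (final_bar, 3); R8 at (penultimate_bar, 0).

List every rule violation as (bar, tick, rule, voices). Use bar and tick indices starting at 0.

(0, 0, R5, (0, 2))
(1, 0, R7, (1,))
(2, 0, R2, (1, 2))
(2, 0, R4, (0, 2))
(4, 0, R1, (0, 2))
(4, 0, R3, (1, 2))
(4, 0, R4, (0, 1))
(4, 0, R7, (1,))
(4, 1, R3, (1, 2))
(4, 2, R3, (1, 2))
(4, 3, R3, (1, 2))
(5, 0, R2, (0, 1))
(5, 0, R3, (1, 2))
(5, 0, R4, (0, 2))
(5, 1, R3, (1, 2))
(5, 2, R3, (1, 2))
(5, 3, R3, (1, 2))
(6, 0, R4, (0, 2))
(6, 0, R7, (1,))
(7, 0, R8, (0, 2))
(8, 3, R6, (0, 2))

bar 0: v0=F3 v1=F4 v2=A4 downbeat M3
bar 1: v0=G3 v1=B3 v2=G4 downbeat P8
bar 2: v0=E3 v1=G3 v2=D4 downbeat m7
bar 3: v0=G3 v1=B3 v2=D4 downbeat P5
bar 4: v0=A3 v1=D5 v2=E4 downbeat P5
bar 5: v0=F3 v1=F4 v2=E4 downbeat M7
bar 6: v0=G3 v1=B3 v2=F4 downbeat m7
bar 7: v0=G3 v1=E4 v2=G4 downbeat P8
bar 8: v0=F3 v1=F4 v2=A4 downbeat M3
  -> R5 @ bar 0 tick 0 v(0, 2): opens on M3
  -> R7 @ bar 1 tick 0 v(1,): F4->B3 leap 6st
  -> R2 @ bar 2 tick 0 v(1, 2): B3/G4 m6 -> G3/D4 P5 similar
  -> R4 @ bar 2 tick 0 v(0, 2): E3/D4 m7 untreated
  -> R1 @ bar 4 tick 0 v(0, 2): G3/D4 P5 -> A3/E4 P5 similar
  -> R3 @ bar 4 tick 0 v(1, 2): D5 above E4
  -> R4 @ bar 4 tick 0 v(0, 1): A3/D5 P4 untreated
  -> R7 @ bar 4 tick 0 v(1,): B3->D5 leap 15st
  -> R3 @ bar 4 tick 1 v(1, 2): D5 above E4
  -> R3 @ bar 4 tick 2 v(1, 2): D5 above E4
  -> R3 @ bar 4 tick 3 v(1, 2): D5 above E4
  -> R2 @ bar 5 tick 0 v(0, 1): A3/D5 P4 -> F3/F4 P8 similar
  -> R3 @ bar 5 tick 0 v(1, 2): F4 above E4
  -> R4 @ bar 5 tick 0 v(0, 2): F3/E4 M7 untreated
  -> R3 @ bar 5 tick 1 v(1, 2): F4 above E4
  -> R3 @ bar 5 tick 2 v(1, 2): F4 above E4
  -> R3 @ bar 5 tick 3 v(1, 2): F4 above E4
  -> R4 @ bar 6 tick 0 v(0, 2): G3/F4 m7 untreated
  -> R7 @ bar 6 tick 0 v(1,): F4->B3 leap 6st
  -> R8 @ bar 7 tick 0 v(0, 2): penult P8 not 3rd/6th
  -> R6 @ bar 8 tick 3 v(0, 2): closes on M3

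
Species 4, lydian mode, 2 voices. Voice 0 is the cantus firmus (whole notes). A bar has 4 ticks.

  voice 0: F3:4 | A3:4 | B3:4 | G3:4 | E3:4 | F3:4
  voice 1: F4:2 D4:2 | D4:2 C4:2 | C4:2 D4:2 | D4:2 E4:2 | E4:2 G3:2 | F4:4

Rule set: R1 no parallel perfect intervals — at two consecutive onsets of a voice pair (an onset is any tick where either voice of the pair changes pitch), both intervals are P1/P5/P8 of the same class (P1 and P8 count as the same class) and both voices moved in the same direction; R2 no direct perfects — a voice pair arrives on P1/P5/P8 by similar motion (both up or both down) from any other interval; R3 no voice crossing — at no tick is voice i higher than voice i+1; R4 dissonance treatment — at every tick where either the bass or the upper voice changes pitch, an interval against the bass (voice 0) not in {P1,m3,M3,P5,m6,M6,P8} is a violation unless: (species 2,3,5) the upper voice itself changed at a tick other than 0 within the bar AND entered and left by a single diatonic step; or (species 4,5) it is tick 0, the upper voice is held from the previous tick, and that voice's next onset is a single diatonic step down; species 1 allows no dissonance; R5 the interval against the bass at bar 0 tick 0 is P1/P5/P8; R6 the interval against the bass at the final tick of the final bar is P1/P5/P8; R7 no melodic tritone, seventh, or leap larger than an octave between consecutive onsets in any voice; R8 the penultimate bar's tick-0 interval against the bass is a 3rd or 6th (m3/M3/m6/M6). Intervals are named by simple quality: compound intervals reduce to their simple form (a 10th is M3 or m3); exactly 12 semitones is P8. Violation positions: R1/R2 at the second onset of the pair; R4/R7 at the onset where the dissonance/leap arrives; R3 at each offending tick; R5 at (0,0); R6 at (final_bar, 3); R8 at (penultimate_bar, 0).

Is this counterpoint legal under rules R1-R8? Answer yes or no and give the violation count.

bar 0: v0=F3 v1=F4 (P8)
bar 1: v0=A3 v1=D4 (P4)
bar 2: v0=B3 v1=C4 (m2)
bar 3: v0=G3 v1=D4 (P5)
bar 4: v0=E3 v1=E4 (P8)
bar 5: v0=F3 v1=F4 (P8)
  R4 @ bar2.0: B3/C4 m2 untreated
  R8 @ bar4.0: penult P8 not 3rd/6th
  R2 @ bar5.0: E3/G3 m3 -> F3/F4 P8 similar
  R7 @ bar5.0: G3->F4 leap 10st

No (4 violations)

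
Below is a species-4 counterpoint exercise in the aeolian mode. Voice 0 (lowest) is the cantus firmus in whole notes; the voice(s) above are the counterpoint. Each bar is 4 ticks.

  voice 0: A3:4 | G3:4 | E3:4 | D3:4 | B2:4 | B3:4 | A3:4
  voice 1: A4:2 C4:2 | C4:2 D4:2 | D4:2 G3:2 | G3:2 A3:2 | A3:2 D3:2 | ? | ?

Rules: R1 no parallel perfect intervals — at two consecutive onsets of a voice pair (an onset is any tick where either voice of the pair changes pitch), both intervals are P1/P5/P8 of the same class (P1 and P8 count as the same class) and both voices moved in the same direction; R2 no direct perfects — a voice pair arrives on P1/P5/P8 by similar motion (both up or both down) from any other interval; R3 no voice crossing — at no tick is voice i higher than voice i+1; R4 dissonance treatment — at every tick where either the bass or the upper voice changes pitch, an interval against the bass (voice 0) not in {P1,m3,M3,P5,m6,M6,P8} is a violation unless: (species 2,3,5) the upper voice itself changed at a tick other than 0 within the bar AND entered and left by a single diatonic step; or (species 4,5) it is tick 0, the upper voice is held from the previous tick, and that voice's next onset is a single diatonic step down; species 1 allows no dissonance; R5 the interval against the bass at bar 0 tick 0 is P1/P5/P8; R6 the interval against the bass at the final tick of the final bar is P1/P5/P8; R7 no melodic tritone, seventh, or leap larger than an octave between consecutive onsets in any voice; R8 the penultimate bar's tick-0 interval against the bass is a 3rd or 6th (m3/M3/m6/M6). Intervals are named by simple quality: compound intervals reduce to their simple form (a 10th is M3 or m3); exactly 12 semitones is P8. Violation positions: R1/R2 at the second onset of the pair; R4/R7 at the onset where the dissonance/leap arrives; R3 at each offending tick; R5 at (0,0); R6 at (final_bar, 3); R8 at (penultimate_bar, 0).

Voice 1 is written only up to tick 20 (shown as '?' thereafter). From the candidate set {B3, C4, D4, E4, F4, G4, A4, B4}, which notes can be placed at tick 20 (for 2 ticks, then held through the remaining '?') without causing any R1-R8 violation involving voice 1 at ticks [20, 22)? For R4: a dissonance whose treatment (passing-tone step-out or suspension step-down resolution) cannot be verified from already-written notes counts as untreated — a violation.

{D4}

B3: violates R2,R8
C4: violates R4,R7,R8
D4: legal
E4: violates R4,R7,R8
F4: violates R4,R7,R8
G4: violates R7
A4: violates R4,R7,R8
B4: violates R2,R7,R8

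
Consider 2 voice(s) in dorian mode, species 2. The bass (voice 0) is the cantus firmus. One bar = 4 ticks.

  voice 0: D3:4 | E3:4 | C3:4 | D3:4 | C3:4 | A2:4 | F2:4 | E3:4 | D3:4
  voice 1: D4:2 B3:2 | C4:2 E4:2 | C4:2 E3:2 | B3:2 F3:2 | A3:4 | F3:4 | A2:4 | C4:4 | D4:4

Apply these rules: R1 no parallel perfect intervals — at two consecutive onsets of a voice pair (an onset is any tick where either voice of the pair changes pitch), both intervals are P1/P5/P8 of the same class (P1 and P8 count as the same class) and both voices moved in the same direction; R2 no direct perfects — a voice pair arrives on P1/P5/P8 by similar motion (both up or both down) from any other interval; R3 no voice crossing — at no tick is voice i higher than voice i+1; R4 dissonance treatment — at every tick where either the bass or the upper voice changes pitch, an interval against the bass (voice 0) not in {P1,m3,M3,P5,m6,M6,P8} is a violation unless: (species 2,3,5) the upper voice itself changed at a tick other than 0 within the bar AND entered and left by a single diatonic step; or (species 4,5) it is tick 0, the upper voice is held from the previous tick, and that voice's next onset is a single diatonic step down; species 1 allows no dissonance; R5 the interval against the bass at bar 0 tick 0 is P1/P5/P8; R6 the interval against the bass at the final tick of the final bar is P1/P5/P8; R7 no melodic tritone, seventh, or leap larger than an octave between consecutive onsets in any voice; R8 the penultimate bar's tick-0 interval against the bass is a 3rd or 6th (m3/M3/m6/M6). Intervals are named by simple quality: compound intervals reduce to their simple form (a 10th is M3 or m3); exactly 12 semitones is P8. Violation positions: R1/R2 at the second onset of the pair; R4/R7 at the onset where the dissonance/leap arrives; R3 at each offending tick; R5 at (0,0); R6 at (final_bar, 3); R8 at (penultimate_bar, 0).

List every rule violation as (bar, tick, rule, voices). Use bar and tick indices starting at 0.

(2, 0, R1, (0, 1))
(3, 2, R7, (1,))
(7, 0, R7, (0,))
(7, 0, R7, (1,))

bar 0: v0=D3 v1=D4 downbeat P8
bar 1: v0=E3 v1=C4 downbeat m6
bar 2: v0=C3 v1=C4 downbeat P8
bar 3: v0=D3 v1=B3 downbeat M6
bar 4: v0=C3 v1=A3 downbeat M6
bar 5: v0=A2 v1=F3 downbeat m6
bar 6: v0=F2 v1=A2 downbeat M3
bar 7: v0=E3 v1=C4 downbeat m6
bar 8: v0=D3 v1=D4 downbeat P8
  -> R1 @ bar 2 tick 0 v(0, 1): E3/E4 P8 -> C3/C4 P8 similar
  -> R7 @ bar 3 tick 2 v(1,): B3->F3 leap 6st
  -> R7 @ bar 7 tick 0 v(0,): F2->E3 leap 11st
  -> R7 @ bar 7 tick 0 v(1,): A2->C4 leap 15st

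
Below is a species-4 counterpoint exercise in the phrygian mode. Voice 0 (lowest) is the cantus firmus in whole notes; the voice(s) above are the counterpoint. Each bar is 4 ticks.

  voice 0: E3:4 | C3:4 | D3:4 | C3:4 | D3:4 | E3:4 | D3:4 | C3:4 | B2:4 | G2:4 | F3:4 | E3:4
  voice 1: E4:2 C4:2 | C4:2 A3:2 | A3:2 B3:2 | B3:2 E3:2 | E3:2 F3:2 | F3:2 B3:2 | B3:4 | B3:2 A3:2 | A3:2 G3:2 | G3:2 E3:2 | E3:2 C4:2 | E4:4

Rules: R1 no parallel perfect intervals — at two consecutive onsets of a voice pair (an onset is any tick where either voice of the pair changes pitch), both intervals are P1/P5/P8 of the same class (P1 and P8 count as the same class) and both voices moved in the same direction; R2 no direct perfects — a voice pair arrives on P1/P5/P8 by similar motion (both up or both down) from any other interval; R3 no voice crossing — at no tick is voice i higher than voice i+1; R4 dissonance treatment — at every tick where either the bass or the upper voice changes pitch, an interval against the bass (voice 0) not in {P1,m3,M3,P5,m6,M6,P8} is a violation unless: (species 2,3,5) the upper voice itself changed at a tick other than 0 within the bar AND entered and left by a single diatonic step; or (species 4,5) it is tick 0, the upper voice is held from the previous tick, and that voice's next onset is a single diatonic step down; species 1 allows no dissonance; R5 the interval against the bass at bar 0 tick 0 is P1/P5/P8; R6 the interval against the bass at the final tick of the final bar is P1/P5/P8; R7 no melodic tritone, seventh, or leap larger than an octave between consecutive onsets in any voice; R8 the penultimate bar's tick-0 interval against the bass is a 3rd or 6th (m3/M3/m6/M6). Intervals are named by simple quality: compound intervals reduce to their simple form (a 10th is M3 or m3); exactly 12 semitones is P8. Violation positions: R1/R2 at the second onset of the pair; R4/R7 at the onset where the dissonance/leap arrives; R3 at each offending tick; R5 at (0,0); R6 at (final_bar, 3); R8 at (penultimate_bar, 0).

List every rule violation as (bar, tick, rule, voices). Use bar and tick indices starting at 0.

(3, 0, R4, (0, 1))
(4, 0, R4, (0, 1))
(5, 0, R4, (0, 1))
(5, 2, R7, (1,))
(10, 0, R3, (0, 1))
(10, 0, R4, (0, 1))
(10, 0, R7, (0,))
(10, 0, R8, (0, 1))
(10, 1, R3, (0, 1))

bar 0: v0=E3 v1=E4 downbeat P8
bar 1: v0=C3 v1=C4 downbeat P8
bar 2: v0=D3 v1=A3 downbeat P5
bar 3: v0=C3 v1=B3 downbeat M7
bar 4: v0=D3 v1=E3 downbeat M2
bar 5: v0=E3 v1=F3 downbeat m2
bar 6: v0=D3 v1=B3 downbeat M6
bar 7: v0=C3 v1=B3 downbeat M7
bar 8: v0=B2 v1=A3 downbeat m7
bar 9: v0=G2 v1=G3 downbeat P8
bar 10: v0=F3 v1=E3 downbeat m2
bar 11: v0=E3 v1=E4 downbeat P8
  -> R4 @ bar 3 tick 0 v(0, 1): C3/B3 M7 untreated
  -> R4 @ bar 4 tick 0 v(0, 1): D3/E3 M2 untreated
  -> R4 @ bar 5 tick 0 v(0, 1): E3/F3 m2 untreated
  -> R7 @ bar 5 tick 2 v(1,): F3->B3 leap 6st
  -> R3 @ bar 10 tick 0 v(0, 1): F3 above E3
  -> R4 @ bar 10 tick 0 v(0, 1): F3/E3 m2 untreated
  -> R7 @ bar 10 tick 0 v(0,): G2->F3 leap 10st
  -> R8 @ bar 10 tick 0 v(0, 1): penult m2 not 3rd/6th
  -> R3 @ bar 10 tick 1 v(0, 1): F3 above E3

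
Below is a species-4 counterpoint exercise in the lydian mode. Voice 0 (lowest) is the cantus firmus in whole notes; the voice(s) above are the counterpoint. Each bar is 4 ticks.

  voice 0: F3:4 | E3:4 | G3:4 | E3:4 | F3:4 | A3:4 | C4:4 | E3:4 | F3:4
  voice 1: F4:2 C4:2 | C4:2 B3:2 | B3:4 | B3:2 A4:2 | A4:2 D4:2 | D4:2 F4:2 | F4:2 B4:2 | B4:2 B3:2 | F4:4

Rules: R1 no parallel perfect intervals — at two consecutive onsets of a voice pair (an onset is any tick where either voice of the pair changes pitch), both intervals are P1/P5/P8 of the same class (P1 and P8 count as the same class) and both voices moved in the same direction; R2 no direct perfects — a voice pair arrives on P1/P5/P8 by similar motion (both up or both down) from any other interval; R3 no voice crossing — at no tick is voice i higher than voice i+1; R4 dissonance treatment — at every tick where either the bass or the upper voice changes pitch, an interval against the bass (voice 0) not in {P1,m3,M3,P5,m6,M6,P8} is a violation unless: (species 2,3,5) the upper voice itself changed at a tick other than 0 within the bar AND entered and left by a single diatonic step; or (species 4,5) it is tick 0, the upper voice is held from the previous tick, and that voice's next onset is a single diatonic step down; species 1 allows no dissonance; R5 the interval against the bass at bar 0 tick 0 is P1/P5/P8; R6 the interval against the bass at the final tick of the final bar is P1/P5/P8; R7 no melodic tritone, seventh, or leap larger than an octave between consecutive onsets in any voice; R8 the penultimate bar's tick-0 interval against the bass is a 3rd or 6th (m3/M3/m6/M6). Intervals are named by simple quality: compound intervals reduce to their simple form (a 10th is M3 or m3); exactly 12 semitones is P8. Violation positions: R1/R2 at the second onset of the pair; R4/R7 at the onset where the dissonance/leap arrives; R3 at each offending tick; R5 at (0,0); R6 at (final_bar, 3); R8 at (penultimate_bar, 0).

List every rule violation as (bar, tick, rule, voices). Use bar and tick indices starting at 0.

bar 0: v0=F3 v1=F4 downbeat P8
bar 1: v0=E3 v1=C4 downbeat m6
bar 2: v0=G3 v1=B3 downbeat M3
bar 3: v0=E3 v1=B3 downbeat P5
bar 4: v0=F3 v1=A4 downbeat M3
bar 5: v0=A3 v1=D4 downbeat P4
bar 6: v0=C4 v1=F4 downbeat P4
bar 7: v0=E3 v1=B4 downbeat P5
bar 8: v0=F3 v1=F4 downbeat P8
  -> R4 @ bar 3 tick 2 v(0, 1): E3/A4 P4 untreated
  -> R7 @ bar 3 tick 2 v(1,): B3->A4 leap 10st
  -> R4 @ bar 5 tick 0 v(0, 1): A3/D4 P4 untreated
  -> R4 @ bar 6 tick 0 v(0, 1): C4/F4 P4 untreated
  -> R4 @ bar 6 tick 2 v(0, 1): C4/B4 M7 untreated
  -> R7 @ bar 6 tick 2 v(1,): F4->B4 leap 6st
  -> R8 @ bar 7 tick 0 v(0, 1): penult P5 not 3rd/6th
  -> R2 @ bar 8 tick 0 v(0, 1): E3/B3 P5 -> F3/F4 P8 similar
  -> R7 @ bar 8 tick 0 v(1,): B3->F4 leap 6st

(3, 2, R4, (0, 1))
(3, 2, R7, (1,))
(5, 0, R4, (0, 1))
(6, 0, R4, (0, 1))
(6, 2, R4, (0, 1))
(6, 2, R7, (1,))
(7, 0, R8, (0, 1))
(8, 0, R2, (0, 1))
(8, 0, R7, (1,))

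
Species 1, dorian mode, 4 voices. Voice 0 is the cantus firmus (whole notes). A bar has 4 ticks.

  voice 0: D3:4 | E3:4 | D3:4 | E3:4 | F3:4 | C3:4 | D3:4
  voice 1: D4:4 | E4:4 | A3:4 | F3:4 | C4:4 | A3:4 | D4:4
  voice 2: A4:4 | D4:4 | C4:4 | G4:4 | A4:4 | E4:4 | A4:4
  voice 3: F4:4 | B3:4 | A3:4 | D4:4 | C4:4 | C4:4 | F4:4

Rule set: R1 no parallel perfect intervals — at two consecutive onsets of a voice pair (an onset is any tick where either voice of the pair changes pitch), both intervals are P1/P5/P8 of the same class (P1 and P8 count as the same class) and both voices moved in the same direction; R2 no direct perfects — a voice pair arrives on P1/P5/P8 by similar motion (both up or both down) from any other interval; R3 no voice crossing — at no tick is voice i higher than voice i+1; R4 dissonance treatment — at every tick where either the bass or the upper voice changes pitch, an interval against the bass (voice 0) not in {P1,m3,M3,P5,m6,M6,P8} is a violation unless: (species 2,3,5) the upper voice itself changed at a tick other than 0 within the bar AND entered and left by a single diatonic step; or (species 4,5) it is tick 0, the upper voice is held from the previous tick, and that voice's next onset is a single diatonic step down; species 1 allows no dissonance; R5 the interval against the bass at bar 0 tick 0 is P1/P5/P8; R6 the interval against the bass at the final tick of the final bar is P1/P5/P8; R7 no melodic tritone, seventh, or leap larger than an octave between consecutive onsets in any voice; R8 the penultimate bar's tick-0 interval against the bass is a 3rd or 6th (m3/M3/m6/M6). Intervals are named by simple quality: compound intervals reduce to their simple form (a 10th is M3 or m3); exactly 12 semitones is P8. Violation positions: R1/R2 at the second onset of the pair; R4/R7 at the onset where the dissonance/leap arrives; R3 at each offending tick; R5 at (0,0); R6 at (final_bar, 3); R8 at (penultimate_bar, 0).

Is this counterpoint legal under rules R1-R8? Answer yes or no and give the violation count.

No (49 violations)

bar 0: v0=D3 v1=D4 v2=A4 v3=F4 (m3)
bar 1: v0=E3 v1=E4 v2=D4 v3=B3 (P5)
bar 2: v0=D3 v1=A3 v2=C4 v3=A3 (P5)
bar 3: v0=E3 v1=F3 v2=G4 v3=D4 (m7)
bar 4: v0=F3 v1=C4 v2=A4 v3=C4 (P5)
bar 5: v0=C3 v1=A3 v2=E4 v3=C4 (P8)
bar 6: v0=D3 v1=D4 v2=A4 v3=F4 (m3)
  R3 @ bar0.0: A4 above F4
  R5 @ bar0.0: opens on m3
  R3 @ bar0.1: A4 above F4
  R3 @ bar0.2: A4 above F4
  R3 @ bar0.3: A4 above F4
  R1 @ bar1.0: D3/D4 P8 -> E3/E4 P8 similar
  R3 @ bar1.0: E4 above D4
  R3 @ bar1.0: D4 above B3
  R4 @ bar1.0: E3/D4 m7 untreated
  R7 @ bar1.0: F4->B3 leap 6st
  R3 @ bar1.1: E4 above D4
  R3 @ bar1.1: D4 above B3
  R3 @ bar1.2: E4 above D4
  R3 @ bar1.2: D4 above B3
  R3 @ bar1.3: E4 above D4
  R3 @ bar1.3: D4 above B3
  R1 @ bar2.0: E3/B3 P5 -> D3/A3 P5 similar
  R2 @ bar2.0: E3/E4 P8 -> D3/A3 P5 similar
  R2 @ bar2.0: E4/B3 P4 -> A3/A3 P1 similar
  R3 @ bar2.0: C4 above A3
  R4 @ bar2.0: D3/C4 m7 untreated
  R3 @ bar2.1: C4 above A3
  R3 @ bar2.2: C4 above A3
  R3 @ bar2.3: C4 above A3
  R3 @ bar3.0: G4 above D4
  R4 @ bar3.0: E3/F3 m2 untreated
  R4 @ bar3.0: E3/D4 m7 untreated
  R3 @ bar3.1: G4 above D4
  R3 @ bar3.2: G4 above D4
  R3 @ bar3.3: G4 above D4
  R2 @ bar4.0: E3/F3 m2 -> F3/C4 P5 similar
  R3 @ bar4.0: A4 above C4
  R3 @ bar4.1: A4 above C4
  R3 @ bar4.2: A4 above C4
  R3 @ bar4.3: A4 above C4
  R2 @ bar5.0: C4/A4 M6 -> A3/E4 P5 similar
  R3 @ bar5.0: E4 above C4
  R8 @ bar5.0: penult P8 not 3rd/6th
  R3 @ bar5.1: E4 above C4
  R3 @ bar5.2: E4 above C4
  R3 @ bar5.3: E4 above C4
  R1 @ bar6.0: A3/E4 P5 -> D4/A4 P5 similar
  R2 @ bar6.0: C3/A3 M6 -> D3/D4 P8 similar
  R2 @ bar6.0: C3/E4 M3 -> D3/A4 P5 similar
  R3 @ bar6.0: A4 above F4
  R3 @ bar6.1: A4 above F4
  R3 @ bar6.2: A4 above F4
  R3 @ bar6.3: A4 above F4
  R6 @ bar6.3: closes on m3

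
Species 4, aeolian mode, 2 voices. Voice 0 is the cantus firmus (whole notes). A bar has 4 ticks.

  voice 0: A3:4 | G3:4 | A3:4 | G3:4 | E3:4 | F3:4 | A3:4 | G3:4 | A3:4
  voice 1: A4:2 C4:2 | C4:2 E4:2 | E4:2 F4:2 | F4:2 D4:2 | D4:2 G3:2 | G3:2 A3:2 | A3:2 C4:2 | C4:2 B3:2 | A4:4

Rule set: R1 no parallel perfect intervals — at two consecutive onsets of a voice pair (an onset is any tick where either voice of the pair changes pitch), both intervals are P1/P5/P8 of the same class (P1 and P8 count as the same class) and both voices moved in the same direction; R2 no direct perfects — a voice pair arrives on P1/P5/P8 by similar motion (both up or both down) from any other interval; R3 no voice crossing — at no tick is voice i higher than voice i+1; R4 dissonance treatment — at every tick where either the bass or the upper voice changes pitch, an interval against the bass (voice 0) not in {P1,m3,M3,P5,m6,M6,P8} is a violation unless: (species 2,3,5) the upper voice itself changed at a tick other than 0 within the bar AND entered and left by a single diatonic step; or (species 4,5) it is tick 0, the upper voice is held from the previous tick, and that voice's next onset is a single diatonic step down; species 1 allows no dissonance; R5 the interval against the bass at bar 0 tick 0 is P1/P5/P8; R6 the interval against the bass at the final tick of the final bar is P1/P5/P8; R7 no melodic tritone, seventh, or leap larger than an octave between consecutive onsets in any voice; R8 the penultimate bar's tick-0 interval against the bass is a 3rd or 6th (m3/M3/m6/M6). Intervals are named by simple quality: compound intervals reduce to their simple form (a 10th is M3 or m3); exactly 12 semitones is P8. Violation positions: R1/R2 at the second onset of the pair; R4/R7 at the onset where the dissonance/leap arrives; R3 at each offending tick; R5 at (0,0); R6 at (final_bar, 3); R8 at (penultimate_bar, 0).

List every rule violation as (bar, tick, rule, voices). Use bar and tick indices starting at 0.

(1, 0, R4, (0, 1))
(3, 0, R4, (0, 1))
(4, 0, R4, (0, 1))
(5, 0, R4, (0, 1))
(7, 0, R8, (0, 1))
(8, 0, R2, (0, 1))
(8, 0, R7, (1,))

bar 0: v0=A3 v1=A4 downbeat P8
bar 1: v0=G3 v1=C4 downbeat P4
bar 2: v0=A3 v1=E4 downbeat P5
bar 3: v0=G3 v1=F4 downbeat m7
bar 4: v0=E3 v1=D4 downbeat m7
bar 5: v0=F3 v1=G3 downbeat M2
bar 6: v0=A3 v1=A3 downbeat P1
bar 7: v0=G3 v1=C4 downbeat P4
bar 8: v0=A3 v1=A4 downbeat P8
  -> R4 @ bar 1 tick 0 v(0, 1): G3/C4 P4 untreated
  -> R4 @ bar 3 tick 0 v(0, 1): G3/F4 m7 untreated
  -> R4 @ bar 4 tick 0 v(0, 1): E3/D4 m7 untreated
  -> R4 @ bar 5 tick 0 v(0, 1): F3/G3 M2 untreated
  -> R8 @ bar 7 tick 0 v(0, 1): penult P4 not 3rd/6th
  -> R2 @ bar 8 tick 0 v(0, 1): G3/B3 M3 -> A3/A4 P8 similar
  -> R7 @ bar 8 tick 0 v(1,): B3->A4 leap 10st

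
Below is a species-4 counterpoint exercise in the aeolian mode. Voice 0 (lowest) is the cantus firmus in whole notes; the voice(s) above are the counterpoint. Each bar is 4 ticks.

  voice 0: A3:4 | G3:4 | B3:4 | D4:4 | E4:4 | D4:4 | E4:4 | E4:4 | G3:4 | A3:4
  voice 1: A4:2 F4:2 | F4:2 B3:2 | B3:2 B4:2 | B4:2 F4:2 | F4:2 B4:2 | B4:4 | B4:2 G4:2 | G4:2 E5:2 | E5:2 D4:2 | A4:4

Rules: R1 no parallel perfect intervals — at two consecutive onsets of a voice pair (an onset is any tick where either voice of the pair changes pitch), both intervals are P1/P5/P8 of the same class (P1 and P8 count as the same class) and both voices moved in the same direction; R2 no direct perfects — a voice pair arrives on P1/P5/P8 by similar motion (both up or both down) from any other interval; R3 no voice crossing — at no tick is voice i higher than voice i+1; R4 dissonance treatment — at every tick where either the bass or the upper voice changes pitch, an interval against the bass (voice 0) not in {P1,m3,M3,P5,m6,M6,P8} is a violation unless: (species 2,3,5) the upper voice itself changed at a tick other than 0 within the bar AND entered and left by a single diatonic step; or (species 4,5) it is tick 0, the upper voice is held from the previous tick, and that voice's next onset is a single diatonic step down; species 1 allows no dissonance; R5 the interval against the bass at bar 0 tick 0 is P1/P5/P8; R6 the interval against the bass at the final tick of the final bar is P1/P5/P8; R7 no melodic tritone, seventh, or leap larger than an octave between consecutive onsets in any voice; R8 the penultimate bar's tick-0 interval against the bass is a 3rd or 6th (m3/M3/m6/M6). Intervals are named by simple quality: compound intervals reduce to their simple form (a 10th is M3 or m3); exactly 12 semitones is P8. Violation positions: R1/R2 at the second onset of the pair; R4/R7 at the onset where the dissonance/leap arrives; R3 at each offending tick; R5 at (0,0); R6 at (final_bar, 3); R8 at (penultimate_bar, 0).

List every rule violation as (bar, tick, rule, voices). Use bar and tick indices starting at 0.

(1, 0, R4, (0, 1))
(1, 2, R7, (1,))
(3, 2, R7, (1,))
(4, 0, R4, (0, 1))
(4, 2, R7, (1,))
(8, 2, R7, (1,))
(9, 0, R2, (0, 1))

bar 0: v0=A3 v1=A4 downbeat P8
bar 1: v0=G3 v1=F4 downbeat m7
bar 2: v0=B3 v1=B3 downbeat P1
bar 3: v0=D4 v1=B4 downbeat M6
bar 4: v0=E4 v1=F4 downbeat m2
bar 5: v0=D4 v1=B4 downbeat M6
bar 6: v0=E4 v1=B4 downbeat P5
bar 7: v0=E4 v1=G4 downbeat m3
bar 8: v0=G3 v1=E5 downbeat M6
bar 9: v0=A3 v1=A4 downbeat P8
  -> R4 @ bar 1 tick 0 v(0, 1): G3/F4 m7 untreated
  -> R7 @ bar 1 tick 2 v(1,): F4->B3 leap 6st
  -> R7 @ bar 3 tick 2 v(1,): B4->F4 leap 6st
  -> R4 @ bar 4 tick 0 v(0, 1): E4/F4 m2 untreated
  -> R7 @ bar 4 tick 2 v(1,): F4->B4 leap 6st
  -> R7 @ bar 8 tick 2 v(1,): E5->D4 leap 14st
  -> R2 @ bar 9 tick 0 v(0, 1): G3/D4 P5 -> A3/A4 P8 similar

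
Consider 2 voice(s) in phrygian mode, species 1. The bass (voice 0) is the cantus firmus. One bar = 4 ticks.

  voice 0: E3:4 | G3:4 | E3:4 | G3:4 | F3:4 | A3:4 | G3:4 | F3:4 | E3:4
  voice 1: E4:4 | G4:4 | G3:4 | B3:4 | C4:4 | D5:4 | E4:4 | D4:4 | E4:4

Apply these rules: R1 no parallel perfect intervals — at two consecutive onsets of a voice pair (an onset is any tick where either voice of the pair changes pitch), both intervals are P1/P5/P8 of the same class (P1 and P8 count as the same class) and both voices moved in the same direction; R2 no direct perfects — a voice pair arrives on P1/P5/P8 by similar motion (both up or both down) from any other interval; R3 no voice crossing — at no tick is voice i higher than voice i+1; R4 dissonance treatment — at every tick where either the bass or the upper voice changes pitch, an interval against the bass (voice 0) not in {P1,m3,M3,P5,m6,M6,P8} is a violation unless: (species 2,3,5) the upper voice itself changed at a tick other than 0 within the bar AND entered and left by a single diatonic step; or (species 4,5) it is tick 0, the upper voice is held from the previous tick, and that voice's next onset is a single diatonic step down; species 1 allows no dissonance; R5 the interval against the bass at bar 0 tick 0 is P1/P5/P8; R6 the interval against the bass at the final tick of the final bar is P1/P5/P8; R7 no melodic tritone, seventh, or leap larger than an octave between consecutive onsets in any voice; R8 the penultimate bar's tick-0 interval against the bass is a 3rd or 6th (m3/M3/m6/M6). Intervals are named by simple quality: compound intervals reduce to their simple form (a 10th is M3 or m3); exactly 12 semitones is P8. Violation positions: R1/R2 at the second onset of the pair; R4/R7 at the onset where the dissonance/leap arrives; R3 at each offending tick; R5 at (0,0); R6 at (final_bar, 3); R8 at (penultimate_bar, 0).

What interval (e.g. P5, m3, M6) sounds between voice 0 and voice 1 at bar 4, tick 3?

P5

voice 0=F3 voice 1=C4 -> P5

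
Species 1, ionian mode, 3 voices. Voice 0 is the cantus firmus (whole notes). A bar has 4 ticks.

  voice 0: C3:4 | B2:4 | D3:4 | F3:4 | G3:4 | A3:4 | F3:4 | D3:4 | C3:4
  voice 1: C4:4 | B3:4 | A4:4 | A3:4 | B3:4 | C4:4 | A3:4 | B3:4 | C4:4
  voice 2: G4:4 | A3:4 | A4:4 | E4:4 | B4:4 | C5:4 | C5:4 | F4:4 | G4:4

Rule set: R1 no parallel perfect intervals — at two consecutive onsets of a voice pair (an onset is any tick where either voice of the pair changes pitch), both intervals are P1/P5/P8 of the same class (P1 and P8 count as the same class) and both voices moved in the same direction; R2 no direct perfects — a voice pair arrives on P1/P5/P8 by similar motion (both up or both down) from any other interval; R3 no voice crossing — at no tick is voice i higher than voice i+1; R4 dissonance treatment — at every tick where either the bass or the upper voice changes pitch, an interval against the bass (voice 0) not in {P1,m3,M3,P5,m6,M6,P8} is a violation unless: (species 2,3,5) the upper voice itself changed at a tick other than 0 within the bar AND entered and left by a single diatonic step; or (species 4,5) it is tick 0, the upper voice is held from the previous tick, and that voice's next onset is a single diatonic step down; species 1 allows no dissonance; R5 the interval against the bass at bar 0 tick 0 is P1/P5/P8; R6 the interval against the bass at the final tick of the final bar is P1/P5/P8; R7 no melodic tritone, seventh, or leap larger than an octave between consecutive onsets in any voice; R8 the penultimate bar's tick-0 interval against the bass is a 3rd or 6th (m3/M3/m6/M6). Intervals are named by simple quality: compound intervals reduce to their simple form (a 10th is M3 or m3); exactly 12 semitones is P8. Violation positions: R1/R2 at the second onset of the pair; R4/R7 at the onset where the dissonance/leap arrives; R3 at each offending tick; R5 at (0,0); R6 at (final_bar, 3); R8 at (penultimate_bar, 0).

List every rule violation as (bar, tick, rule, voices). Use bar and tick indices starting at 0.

(1, 0, R1, (0, 1))
(1, 0, R3, (1, 2))
(1, 0, R4, (0, 2))
(1, 0, R7, (2,))
(1, 1, R3, (1, 2))
(1, 2, R3, (1, 2))
(1, 3, R3, (1, 2))
(2, 0, R2, (0, 1))
(2, 0, R2, (0, 2))
(2, 0, R2, (1, 2))
(2, 0, R7, (1,))
(3, 0, R2, (1, 2))
(3, 0, R4, (0, 2))
(4, 0, R2, (1, 2))
(5, 0, R1, (1, 2))
(8, 0, R2, (1, 2))

bar 0: v0=C3 v1=C4 v2=G4 downbeat P5
bar 1: v0=B2 v1=B3 v2=A3 downbeat m7
bar 2: v0=D3 v1=A4 v2=A4 downbeat P5
bar 3: v0=F3 v1=A3 v2=E4 downbeat M7
bar 4: v0=G3 v1=B3 v2=B4 downbeat M3
bar 5: v0=A3 v1=C4 v2=C5 downbeat m3
bar 6: v0=F3 v1=A3 v2=C5 downbeat P5
bar 7: v0=D3 v1=B3 v2=F4 downbeat m3
bar 8: v0=C3 v1=C4 v2=G4 downbeat P5
  -> R1 @ bar 1 tick 0 v(0, 1): C3/C4 P8 -> B2/B3 P8 similar
  -> R3 @ bar 1 tick 0 v(1, 2): B3 above A3
  -> R4 @ bar 1 tick 0 v(0, 2): B2/A3 m7 untreated
  -> R7 @ bar 1 tick 0 v(2,): G4->A3 leap 10st
  -> R3 @ bar 1 tick 1 v(1, 2): B3 above A3
  -> R3 @ bar 1 tick 2 v(1, 2): B3 above A3
  -> R3 @ bar 1 tick 3 v(1, 2): B3 above A3
  -> R2 @ bar 2 tick 0 v(0, 1): B2/B3 P8 -> D3/A4 P5 similar
  -> R2 @ bar 2 tick 0 v(0, 2): B2/A3 m7 -> D3/A4 P5 similar
  -> R2 @ bar 2 tick 0 v(1, 2): B3/A3 M2 -> A4/A4 P1 similar
  -> R7 @ bar 2 tick 0 v(1,): B3->A4 leap 10st
  -> R2 @ bar 3 tick 0 v(1, 2): A4/A4 P1 -> A3/E4 P5 similar
  -> R4 @ bar 3 tick 0 v(0, 2): F3/E4 M7 untreated
  -> R2 @ bar 4 tick 0 v(1, 2): A3/E4 P5 -> B3/B4 P8 similar
  -> R1 @ bar 5 tick 0 v(1, 2): B3/B4 P8 -> C4/C5 P8 similar
  -> R2 @ bar 8 tick 0 v(1, 2): B3/F4 TT -> C4/G4 P5 similar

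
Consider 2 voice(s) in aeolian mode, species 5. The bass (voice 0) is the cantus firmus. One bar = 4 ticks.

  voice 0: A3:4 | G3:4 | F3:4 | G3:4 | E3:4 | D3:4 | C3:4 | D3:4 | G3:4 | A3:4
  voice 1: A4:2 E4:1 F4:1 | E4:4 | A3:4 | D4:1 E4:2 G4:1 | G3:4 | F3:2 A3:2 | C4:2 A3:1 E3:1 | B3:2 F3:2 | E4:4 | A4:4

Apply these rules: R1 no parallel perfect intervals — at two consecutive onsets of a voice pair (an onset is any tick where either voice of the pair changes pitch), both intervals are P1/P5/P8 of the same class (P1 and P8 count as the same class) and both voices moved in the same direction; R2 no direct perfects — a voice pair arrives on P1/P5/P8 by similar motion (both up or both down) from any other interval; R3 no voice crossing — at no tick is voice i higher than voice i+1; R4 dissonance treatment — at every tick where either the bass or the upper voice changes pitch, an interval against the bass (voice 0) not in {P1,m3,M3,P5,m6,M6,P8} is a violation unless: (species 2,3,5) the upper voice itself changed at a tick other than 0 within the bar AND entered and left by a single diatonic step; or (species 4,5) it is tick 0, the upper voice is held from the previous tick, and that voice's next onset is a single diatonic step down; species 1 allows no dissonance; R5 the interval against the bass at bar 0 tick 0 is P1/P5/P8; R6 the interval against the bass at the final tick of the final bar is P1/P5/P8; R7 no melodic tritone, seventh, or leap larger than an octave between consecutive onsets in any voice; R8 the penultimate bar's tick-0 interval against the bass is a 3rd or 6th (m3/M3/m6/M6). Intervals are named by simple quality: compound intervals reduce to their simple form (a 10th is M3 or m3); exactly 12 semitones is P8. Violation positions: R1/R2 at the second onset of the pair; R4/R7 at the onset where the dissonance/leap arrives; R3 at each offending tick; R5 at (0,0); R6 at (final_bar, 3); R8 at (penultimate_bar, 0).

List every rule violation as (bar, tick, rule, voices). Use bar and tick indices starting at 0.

(3, 0, R2, (0, 1))
(7, 2, R7, (1,))
(8, 0, R7, (1,))
(9, 0, R2, (0, 1))

bar 0: v0=A3 v1=A4 downbeat P8
bar 1: v0=G3 v1=E4 downbeat M6
bar 2: v0=F3 v1=A3 downbeat M3
bar 3: v0=G3 v1=D4 downbeat P5
bar 4: v0=E3 v1=G3 downbeat m3
bar 5: v0=D3 v1=F3 downbeat m3
bar 6: v0=C3 v1=C4 downbeat P8
bar 7: v0=D3 v1=B3 downbeat M6
bar 8: v0=G3 v1=E4 downbeat M6
bar 9: v0=A3 v1=A4 downbeat P8
  -> R2 @ bar 3 tick 0 v(0, 1): F3/A3 M3 -> G3/D4 P5 similar
  -> R7 @ bar 7 tick 2 v(1,): B3->F3 leap 6st
  -> R7 @ bar 8 tick 0 v(1,): F3->E4 leap 11st
  -> R2 @ bar 9 tick 0 v(0, 1): G3/E4 M6 -> A3/A4 P8 similar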